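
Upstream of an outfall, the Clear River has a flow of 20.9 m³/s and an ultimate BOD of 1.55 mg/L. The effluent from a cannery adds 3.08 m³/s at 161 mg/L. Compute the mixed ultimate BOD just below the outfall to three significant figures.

Flow-weighted mixing: C = (Q_r C_r + Q_w C_w)/(Q_r + Q_w)
= (20.9×1.55 + 3.08×161)/(20.9 + 3.08) = 528.3/23.98 = 22.03 mg/L.

22.0 mg/L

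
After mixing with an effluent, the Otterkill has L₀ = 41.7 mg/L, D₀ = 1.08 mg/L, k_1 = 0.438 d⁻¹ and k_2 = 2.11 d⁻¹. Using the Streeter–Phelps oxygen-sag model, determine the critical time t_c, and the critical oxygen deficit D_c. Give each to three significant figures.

With k_2/k_1 = 4.817 and 1 − D₀(k_2−k_1)/(k_1 L₀) = 0.9011,
t_c = ln(4.817 × 0.9011) / (2.11 − 0.438) = ln(4.341) / 1.672 = 1.468/1.672 = 0.8781 d.
L(t_c) = L₀ e^(−k_1 t_c) = 41.7 × 0.6807 = 28.39 mg/L, and at the critical point k_2 D_c = k_1 L, so D_c = (0.438/2.11) × 28.39 = 5.893 mg/L.

t_c ≈ 0.878 d; D_c ≈ 5.89 mg/L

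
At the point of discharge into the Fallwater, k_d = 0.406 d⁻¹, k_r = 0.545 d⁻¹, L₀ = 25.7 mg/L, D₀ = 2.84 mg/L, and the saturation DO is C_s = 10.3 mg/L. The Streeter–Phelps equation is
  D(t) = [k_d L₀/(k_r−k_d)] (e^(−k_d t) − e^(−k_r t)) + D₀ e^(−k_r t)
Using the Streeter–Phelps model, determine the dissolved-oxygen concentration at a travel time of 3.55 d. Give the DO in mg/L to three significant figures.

k_d L₀/(k_r−k_d) = 0.406×25.7/(0.545−0.406) = 10.43/0.1390 = 75.07 mg/L.
e^(−k_d t) = e^(−0.406×3.550) = 0.2366; e^(−k_r t) = e^(−0.545×3.550) = 0.1445.
D = 75.07 × (0.2366 − 0.1445) + 2.84 × 0.1445 = 6.918 + 0.4103 = 7.328 mg/L.
DO = C_s − D = 10.3 − 7.328 = 2.972 mg/L.

DO ≈ 2.97 mg/L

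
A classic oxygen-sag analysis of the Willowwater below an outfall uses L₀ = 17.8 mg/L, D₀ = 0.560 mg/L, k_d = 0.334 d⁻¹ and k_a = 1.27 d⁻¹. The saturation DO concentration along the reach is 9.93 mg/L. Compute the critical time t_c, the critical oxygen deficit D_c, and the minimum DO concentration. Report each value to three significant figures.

t_c = [1/(k_a−k_d)] ln[(k_a/k_d)(1 − D₀(k_a−k_d)/(k_d L₀))]
= [1/(1.27−0.334)] ln[(1.27/0.334)(1 − 0.560×0.9360/(0.334×17.8))]
= (1/0.9360) ln[3.802 × 0.9118] = 1.068 × ln(3.467) = 1.068 × 1.243 = 1.328 d.
D_c = (k_d/k_a) L₀ e^(−k_d t_c) = (0.334/1.27) × 17.8 × e^(−0.334×1.328) = 0.2630 × 17.8 × 0.6417 = 3.004 mg/L.
Minimum DO = C_s − D_c = 9.93 − 3.004 = 6.926 mg/L.

t_c ≈ 1.33 d; D_c ≈ 3.00 mg/L; min DO ≈ 6.93 mg/L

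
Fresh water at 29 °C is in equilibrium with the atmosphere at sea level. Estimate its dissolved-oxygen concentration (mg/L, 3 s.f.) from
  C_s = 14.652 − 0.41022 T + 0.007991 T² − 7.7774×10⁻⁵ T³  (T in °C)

C_s ≈ 7.58 mg/L

C_s = 14.652 − 0.41022×29 + 0.007991×29² − 7.7774×10⁻⁵×29³ = 7.579 mg/L.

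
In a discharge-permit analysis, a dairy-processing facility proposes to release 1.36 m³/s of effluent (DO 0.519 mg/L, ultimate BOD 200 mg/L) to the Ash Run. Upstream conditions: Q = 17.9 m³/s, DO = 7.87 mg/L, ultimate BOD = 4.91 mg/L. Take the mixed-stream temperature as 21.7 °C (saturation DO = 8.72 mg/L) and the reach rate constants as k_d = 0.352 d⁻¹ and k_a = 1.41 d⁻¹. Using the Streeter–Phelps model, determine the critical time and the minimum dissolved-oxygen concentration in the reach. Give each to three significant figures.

Mixed DO = (17.9×7.87 + 1.36×0.519)/(17.9+1.36) = 141.6/19.26 = 7.351 mg/L.
Mixed L₀ = (17.9×4.91 + 1.36×200)/(19.26) = 359.9/19.26 = 18.69 mg/L.
Initial deficit D₀ = C_s − DO₀ = 8.72 − 7.351 = 1.369 mg/L.
t_c = (1/1.058) ln[(1.41/0.352)(1 − 1.369×1.058/(0.352×18.69))] = 0.9452 × ln(3.124) = 1.077 d.
D_c = (0.352/1.41) × 18.69 × e^(−0.352×1.077) = 0.2496 × 18.69 × 0.6846 = 3.193 mg/L.
Minimum DO = 8.72 − 3.193 = 5.527 mg/L.

t_c ≈ 1.08 d; minimum DO ≈ 5.53 mg/L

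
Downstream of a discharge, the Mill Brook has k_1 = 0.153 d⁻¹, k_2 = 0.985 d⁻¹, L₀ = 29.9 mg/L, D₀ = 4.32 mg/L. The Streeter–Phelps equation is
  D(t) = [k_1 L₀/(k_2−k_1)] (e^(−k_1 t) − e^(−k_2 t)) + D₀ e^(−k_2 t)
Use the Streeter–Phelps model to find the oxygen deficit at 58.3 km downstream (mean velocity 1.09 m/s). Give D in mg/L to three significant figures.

D ≈ 4.36 mg/L

Travel time t = x/v = 58.3 km / (1.09 m/s) = 58300 m / 1.09 m/s = 53490 s = 0.6191 d.
k_1 L₀/(k_2−k_1) = 0.153×29.9/(0.985−0.153) = 4.575/0.8320 = 5.498 mg/L.
e^(−k_1 t) = e^(−0.153×0.6191) = 0.9096; e^(−k_2 t) = e^(−0.985×0.6191) = 0.5435.
D = 5.498 × (0.9096 − 0.5435) + 4.32 × 0.5435 = 2.013 + 2.348 = 4.361 mg/L.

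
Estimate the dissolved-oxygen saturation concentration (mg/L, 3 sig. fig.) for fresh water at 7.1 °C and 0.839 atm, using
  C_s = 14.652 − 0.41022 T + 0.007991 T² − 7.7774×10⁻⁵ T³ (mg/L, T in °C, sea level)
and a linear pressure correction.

C_s ≈ 10.2 mg/L

At sea level: C_s = 14.652 − 0.41022×7.1 + 0.007991×7.1² − 7.7774×10⁻⁵×7.1³ = 12.11 mg/L.
Pressure correction: C_s' = 12.11 × 0.839 = 10.16 mg/L.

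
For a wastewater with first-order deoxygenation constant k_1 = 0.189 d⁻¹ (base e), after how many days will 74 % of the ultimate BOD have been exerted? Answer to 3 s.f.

y/L₀ = 1 − e^(−k_1 t) = 0.74 ⇒ e^(−k_1 t) = 0.260
t = −ln(0.260) / 0.189 = 1.347 / 0.189 = 7.127 d.

t ≈ 7.13 d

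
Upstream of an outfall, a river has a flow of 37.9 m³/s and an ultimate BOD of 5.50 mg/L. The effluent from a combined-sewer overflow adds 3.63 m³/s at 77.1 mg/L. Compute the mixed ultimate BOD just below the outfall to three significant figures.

11.8 mg/L

Flow-weighted mixing: C = (Q_r C_r + Q_w C_w)/(Q_r + Q_w)
= (37.9×5.50 + 3.63×77.1)/(37.9 + 3.63) = 488.3/41.53 = 11.76 mg/L.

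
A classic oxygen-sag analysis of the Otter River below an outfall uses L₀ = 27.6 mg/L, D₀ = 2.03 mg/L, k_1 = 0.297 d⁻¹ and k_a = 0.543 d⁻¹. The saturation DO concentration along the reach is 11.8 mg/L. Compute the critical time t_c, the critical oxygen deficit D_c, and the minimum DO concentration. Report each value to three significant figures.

With k_a/k_1 = 1.828 and 1 − D₀(k_a−k_1)/(k_1 L₀) = 0.9391,
t_c = ln(1.828 × 0.9391) / (0.543 − 0.297) = ln(1.717) / 0.2460 = 0.5405/0.2460 = 2.197 d.
D_c = (k_1/k_a) L₀ e^(−k_1 t_c) = (0.297/0.543) × 27.6 × e^(−0.297×2.197) = 0.5470 × 27.6 × 0.5207 = 7.861 mg/L.
Minimum DO = C_s − D_c = 11.8 − 7.861 = 3.939 mg/L.

t_c ≈ 2.20 d; D_c ≈ 7.86 mg/L; min DO ≈ 3.94 mg/L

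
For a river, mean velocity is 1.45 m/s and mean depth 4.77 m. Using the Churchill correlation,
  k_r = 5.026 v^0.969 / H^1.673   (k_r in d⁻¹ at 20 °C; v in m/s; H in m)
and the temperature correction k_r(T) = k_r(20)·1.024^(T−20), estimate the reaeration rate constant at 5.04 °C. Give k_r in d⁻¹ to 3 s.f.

k_r(20) = 5.026 × 1.45^0.969 / 4.77^1.673 = 5.026 × 1.433 / 13.65 = 0.5277 d⁻¹.
k_r(5.04) = 0.5277 × 1.024^(5.04−20) = 0.5277 × 0.7013 = 0.3701 d⁻¹.

k_r ≈ 0.370 d⁻¹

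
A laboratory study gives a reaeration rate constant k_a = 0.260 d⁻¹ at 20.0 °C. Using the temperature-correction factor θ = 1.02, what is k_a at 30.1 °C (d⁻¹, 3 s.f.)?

k_a ≈ 0.318 d⁻¹

k_a(T₂) = k_a(T₁) · θ^(T₂−T₁) = 0.260 × 1.02^(30.1−20.0)
= 0.260 × 1.02^10.1 = 0.260 × 1.221 = 0.3176 d⁻¹.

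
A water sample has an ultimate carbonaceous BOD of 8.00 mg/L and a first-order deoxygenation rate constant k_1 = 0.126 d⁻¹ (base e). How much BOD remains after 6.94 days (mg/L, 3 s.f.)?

L_t = L₀ e^(−k_1 t) = 8.00 × e^(−0.126×6.94) = 8.00 × 0.4171 = 3.337 mg/L.

L ≈ 3.34 mg/L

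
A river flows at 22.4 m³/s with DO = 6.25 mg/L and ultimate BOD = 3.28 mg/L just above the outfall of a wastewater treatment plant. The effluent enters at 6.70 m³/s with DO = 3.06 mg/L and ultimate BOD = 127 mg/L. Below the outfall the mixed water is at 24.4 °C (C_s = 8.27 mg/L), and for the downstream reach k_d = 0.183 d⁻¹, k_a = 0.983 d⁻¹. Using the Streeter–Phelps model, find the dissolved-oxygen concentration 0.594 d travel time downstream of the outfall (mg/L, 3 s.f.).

Mixed DO = (22.4×6.25 + 6.70×3.06)/(22.4+6.70) = 160.5/29.10 = 5.516 mg/L.
Mixed L₀ = (22.4×3.28 + 6.70×127)/(29.10) = 924.4/29.10 = 31.77 mg/L.
Initial deficit D₀ = C_s − DO₀ = 8.27 − 5.516 = 2.754 mg/L.
D(0.594) = [0.183×31.77/(0.983−0.183)](e^(−0.183×0.594) − e^(−0.983×0.594)) + 2.754 e^(−0.983×0.594)
= 7.266 × (0.8970 − 0.5577) + 2.754 × 0.5577 = 4.002 mg/L.
DO = 8.27 − 4.002 = 4.268 mg/L.

DO ≈ 4.27 mg/L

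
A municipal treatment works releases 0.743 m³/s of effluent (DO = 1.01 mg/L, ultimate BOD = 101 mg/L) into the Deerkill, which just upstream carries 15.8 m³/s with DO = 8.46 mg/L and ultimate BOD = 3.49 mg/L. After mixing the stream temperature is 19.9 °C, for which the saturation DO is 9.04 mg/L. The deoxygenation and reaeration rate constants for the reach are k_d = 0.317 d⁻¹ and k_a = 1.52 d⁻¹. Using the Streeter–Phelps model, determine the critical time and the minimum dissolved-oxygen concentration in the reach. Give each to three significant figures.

t_c ≈ 0.820 d; minimum DO ≈ 7.77 mg/L

Mixed DO = (15.8×8.46 + 0.743×1.01)/(15.8+0.743) = 134.4/16.54 = 8.125 mg/L.
Mixed L₀ = (15.8×3.49 + 0.743×101)/(16.54) = 130.2/16.54 = 7.869 mg/L.
Initial deficit D₀ = C_s − DO₀ = 9.04 − 8.125 = 0.9146 mg/L.
t_c = (1/1.203) ln[(1.52/0.317)(1 − 0.9146×1.203/(0.317×7.869))] = 0.8313 × ln(2.680) = 0.8195 d.
D_c = (0.317/1.52) × 7.869 × e^(−0.317×0.8195) = 0.2086 × 7.869 × 0.7712 = 1.266 mg/L.
Minimum DO = 9.04 − 1.266 = 7.774 mg/L.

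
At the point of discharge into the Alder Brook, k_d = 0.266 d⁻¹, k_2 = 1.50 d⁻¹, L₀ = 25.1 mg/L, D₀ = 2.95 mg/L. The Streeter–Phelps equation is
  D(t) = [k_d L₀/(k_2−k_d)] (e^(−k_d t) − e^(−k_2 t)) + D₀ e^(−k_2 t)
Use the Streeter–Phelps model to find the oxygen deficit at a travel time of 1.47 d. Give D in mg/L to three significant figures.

k_d L₀/(k_2−k_d) = 0.266×25.1/(1.50−0.266) = 6.677/1.234 = 5.411 mg/L.
e^(−k_d t) = e^(−0.266×1.470) = 0.6764; e^(−k_2 t) = e^(−1.50×1.470) = 0.1103.
D = 5.411 × (0.6764 − 0.1103) + 2.95 × 0.1103 = 3.063 + 0.3252 = 3.388 mg/L.

D ≈ 3.39 mg/L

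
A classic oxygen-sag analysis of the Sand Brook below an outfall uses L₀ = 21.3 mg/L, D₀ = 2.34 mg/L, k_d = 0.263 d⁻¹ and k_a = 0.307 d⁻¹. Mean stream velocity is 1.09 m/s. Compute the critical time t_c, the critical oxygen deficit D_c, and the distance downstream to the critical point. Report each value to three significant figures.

With k_a/k_d = 1.167 and 1 − D₀(k_a−k_d)/(k_d L₀) = 0.9816,
t_c = ln(1.167 × 0.9816) / (0.307 − 0.263) = ln(1.146) / 0.04400 = 0.1361/0.04400 = 3.094 d.
L(t_c) = L₀ e^(−k_d t_c) = 21.3 × 0.4432 = 9.440 mg/L, and at the critical point k_a D_c = k_d L, so D_c = (0.263/0.307) × 9.440 = 8.087 mg/L.
x_c = v t_c = 1.09 m/s × 3.094 d × 86400 s/d = 291400 m ≈ 291 km.

t_c ≈ 3.09 d; D_c ≈ 8.09 mg/L; x_c ≈ 291 km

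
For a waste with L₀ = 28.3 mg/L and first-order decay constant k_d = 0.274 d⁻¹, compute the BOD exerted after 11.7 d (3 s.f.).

y ≈ 27.2 mg/L

y_t = L₀(1 − e^(−k_d t)) = 28.3 × (1 − e^(−0.274×11.7))
= 28.3 × (1 − 0.04053) = 28.3 × 0.9595 = 27.15 mg/L.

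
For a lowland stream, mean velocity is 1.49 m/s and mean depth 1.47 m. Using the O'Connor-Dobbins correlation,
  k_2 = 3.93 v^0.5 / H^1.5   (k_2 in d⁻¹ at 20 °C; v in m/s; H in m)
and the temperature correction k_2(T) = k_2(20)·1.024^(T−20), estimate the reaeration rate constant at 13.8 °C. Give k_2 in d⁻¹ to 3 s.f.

k_2(20) = 3.93 × 1.49^0.5 / 1.47^1.5 = 3.93 × 1.221 / 1.782 = 2.692 d⁻¹.
k_2(13.8) = 2.692 × 1.024^(13.8−20) = 2.692 × 0.8633 = 2.324 d⁻¹.

k_2 ≈ 2.32 d⁻¹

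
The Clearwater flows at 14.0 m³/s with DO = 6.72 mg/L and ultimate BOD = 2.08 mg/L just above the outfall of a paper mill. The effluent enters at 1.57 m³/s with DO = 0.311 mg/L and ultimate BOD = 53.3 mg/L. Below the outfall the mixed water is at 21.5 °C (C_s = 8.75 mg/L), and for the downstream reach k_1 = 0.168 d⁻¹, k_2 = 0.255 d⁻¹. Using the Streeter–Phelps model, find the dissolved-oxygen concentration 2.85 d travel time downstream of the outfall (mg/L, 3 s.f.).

Mixed DO = (14.0×6.72 + 1.57×0.311)/(14.0+1.57) = 94.57/15.57 = 6.074 mg/L.
Mixed L₀ = (14.0×2.08 + 1.57×53.3)/(15.57) = 112.8/15.57 = 7.245 mg/L.
Initial deficit D₀ = C_s − DO₀ = 8.75 − 6.074 = 2.676 mg/L.
D(2.85) = [0.168×7.245/(0.255−0.168)](e^(−0.168×2.85) − e^(−0.255×2.85)) + 2.676 e^(−0.255×2.85)
= 13.99 × (0.6195 − 0.4835) + 2.676 × 0.4835 = 3.197 mg/L.
DO = 8.75 − 3.197 = 5.553 mg/L.

DO ≈ 5.55 mg/L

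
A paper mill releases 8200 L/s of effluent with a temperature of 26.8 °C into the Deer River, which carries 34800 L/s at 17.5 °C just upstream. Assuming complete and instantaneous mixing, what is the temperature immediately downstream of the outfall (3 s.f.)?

19.3 °C

Flow-weighted mixing: C = (Q_r C_r + Q_w C_w)/(Q_r + Q_w)
= (34800×17.5 + 8200×26.8)/(34800 + 8200) = 828800/43000 = 19.27 °C.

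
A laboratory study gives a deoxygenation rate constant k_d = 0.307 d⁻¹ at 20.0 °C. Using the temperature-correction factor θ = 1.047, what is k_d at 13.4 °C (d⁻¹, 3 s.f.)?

k_d(T₂) = k_d(T₁) · θ^(T₂−T₁) = 0.307 × 1.047^(13.4−20.0)
= 0.307 × 1.047^-6.60 = 0.307 × 0.7385 = 0.2267 d⁻¹.

k_d ≈ 0.227 d⁻¹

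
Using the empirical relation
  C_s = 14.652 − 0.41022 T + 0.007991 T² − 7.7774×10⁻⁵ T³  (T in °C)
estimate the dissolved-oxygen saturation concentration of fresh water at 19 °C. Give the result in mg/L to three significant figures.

C_s ≈ 9.21 mg/L

C_s = 14.652 − 0.41022×19 + 0.007991×19² − 7.7774×10⁻⁵×19³ = 9.209 mg/L.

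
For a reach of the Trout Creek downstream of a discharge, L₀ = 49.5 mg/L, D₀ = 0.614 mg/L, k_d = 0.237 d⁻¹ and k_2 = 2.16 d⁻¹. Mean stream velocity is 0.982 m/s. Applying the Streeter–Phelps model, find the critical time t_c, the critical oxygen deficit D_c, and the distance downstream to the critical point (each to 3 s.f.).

t_c ≈ 1.09 d; D_c ≈ 4.19 mg/L; x_c ≈ 92.8 km

At the critical point dD/dt = 0, so k_d L₀ e^(−k_d t) = k_2 D. Substituting D(t) from the Streeter–Phelps equation and solving for t gives
t_c = ln[(k_2/k_d)(1 − D₀(k_2−k_d)/(k_d L₀))] / (k_2−k_d).
Here k_2−k_d = 1.923 d⁻¹ and 1 − D₀(k_2−k_d)/(k_d L₀) = 1 − 0.614×1.923/(0.237×49.5) = 0.8994, so
t_c = ln(9.114 × 0.8994) / 1.923 = 2.104 / 1.923 = 1.094 d.
L(t_c) = L₀ e^(−k_d t_c) = 49.5 × 0.7716 = 38.19 mg/L, and at the critical point k_2 D_c = k_d L, so D_c = (0.237/2.16) × 38.19 = 4.191 mg/L.
x_c = v t_c = 0.982 m/s × 1.094 d × 86400 s/d = 92820 m ≈ 92.8 km.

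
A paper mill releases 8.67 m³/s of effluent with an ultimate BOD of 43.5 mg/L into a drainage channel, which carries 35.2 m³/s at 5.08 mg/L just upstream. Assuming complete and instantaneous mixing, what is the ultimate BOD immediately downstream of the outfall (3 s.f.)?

Flow-weighted mixing: C = (Q_r C_r + Q_w C_w)/(Q_r + Q_w)
= (35.2×5.08 + 8.67×43.5)/(35.2 + 8.67) = 556.0/43.87 = 12.67 mg/L.

12.7 mg/L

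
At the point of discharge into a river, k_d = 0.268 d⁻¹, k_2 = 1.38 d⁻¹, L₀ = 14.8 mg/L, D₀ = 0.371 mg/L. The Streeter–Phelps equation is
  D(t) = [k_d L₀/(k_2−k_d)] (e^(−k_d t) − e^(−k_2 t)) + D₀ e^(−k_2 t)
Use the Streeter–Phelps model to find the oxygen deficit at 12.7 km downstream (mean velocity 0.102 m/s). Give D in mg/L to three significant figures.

D ≈ 1.99 mg/L

Travel time t = x/v = 12.7 km / (0.102 m/s) = 12700 m / 0.102 m/s = 124500 s = 1.441 d.
k_d L₀/(k_2−k_d) = 0.268×14.8/(1.38−0.268) = 3.966/1.112 = 3.567 mg/L.
e^(−k_d t) = e^(−0.268×1.441) = 0.6796; e^(−k_2 t) = e^(−1.38×1.441) = 0.1369.
D = 3.567 × (0.6796 − 0.1369) + 0.371 × 0.1369 = 1.936 + 0.05078 = 1.987 mg/L.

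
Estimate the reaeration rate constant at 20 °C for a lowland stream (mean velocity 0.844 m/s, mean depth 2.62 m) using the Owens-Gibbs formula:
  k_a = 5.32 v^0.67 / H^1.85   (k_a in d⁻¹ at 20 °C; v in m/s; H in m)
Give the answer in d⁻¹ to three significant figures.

k_a = 5.32 × 0.844^0.67 / 2.62^1.85 = 5.32 × 0.8926 / 5.941 = 0.7993 d⁻¹.

k_a ≈ 0.799 d⁻¹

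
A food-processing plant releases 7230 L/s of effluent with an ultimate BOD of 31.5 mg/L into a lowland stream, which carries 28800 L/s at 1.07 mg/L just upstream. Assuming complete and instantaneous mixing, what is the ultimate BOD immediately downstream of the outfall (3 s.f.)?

7.18 mg/L

Flow-weighted mixing: C = (Q_r C_r + Q_w C_w)/(Q_r + Q_w)
= (28800×1.07 + 7230×31.5)/(28800 + 7230) = 258600/36030 = 7.176 mg/L.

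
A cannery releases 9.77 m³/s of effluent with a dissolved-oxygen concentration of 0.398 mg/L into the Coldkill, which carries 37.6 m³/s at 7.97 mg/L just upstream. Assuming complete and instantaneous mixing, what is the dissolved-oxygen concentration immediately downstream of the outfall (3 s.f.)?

6.41 mg/L

Flow-weighted mixing: C = (Q_r C_r + Q_w C_w)/(Q_r + Q_w)
= (37.6×7.97 + 9.77×0.398)/(37.6 + 9.77) = 303.6/47.37 = 6.408 mg/L.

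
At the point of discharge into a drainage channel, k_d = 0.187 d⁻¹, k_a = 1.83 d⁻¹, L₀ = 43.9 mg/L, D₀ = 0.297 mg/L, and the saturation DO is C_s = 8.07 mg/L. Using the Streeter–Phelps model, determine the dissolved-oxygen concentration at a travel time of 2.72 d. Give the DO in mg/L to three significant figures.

DO ≈ 5.10 mg/L

k_d L₀/(k_a−k_d) = 0.187×43.9/(1.83−0.187) = 8.209/1.643 = 4.997 mg/L.
e^(−k_d t) = e^(−0.187×2.720) = 0.6013; e^(−k_a t) = e^(−1.83×2.720) = 0.006891.
D = 4.997 × (0.6013 − 0.006891) + 0.297 × 0.006891 = 2.970 + 0.002047 = 2.972 mg/L.
DO = C_s − D = 8.07 − 2.972 = 5.098 mg/L.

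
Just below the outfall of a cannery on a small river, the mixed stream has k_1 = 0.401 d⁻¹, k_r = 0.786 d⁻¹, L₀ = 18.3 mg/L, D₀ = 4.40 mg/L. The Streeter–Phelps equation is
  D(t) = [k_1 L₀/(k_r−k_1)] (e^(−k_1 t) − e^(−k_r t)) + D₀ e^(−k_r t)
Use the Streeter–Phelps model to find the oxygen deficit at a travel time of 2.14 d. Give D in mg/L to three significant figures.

k_1 L₀/(k_r−k_1) = 0.401×18.3/(0.786−0.401) = 7.338/0.3850 = 19.06 mg/L.
e^(−k_1 t) = e^(−0.401×2.140) = 0.4239; e^(−k_r t) = e^(−0.786×2.140) = 0.1860.
D = 19.06 × (0.4239 − 0.1860) + 4.40 × 0.1860 = 4.536 + 0.8184 = 5.354 mg/L.

D ≈ 5.35 mg/L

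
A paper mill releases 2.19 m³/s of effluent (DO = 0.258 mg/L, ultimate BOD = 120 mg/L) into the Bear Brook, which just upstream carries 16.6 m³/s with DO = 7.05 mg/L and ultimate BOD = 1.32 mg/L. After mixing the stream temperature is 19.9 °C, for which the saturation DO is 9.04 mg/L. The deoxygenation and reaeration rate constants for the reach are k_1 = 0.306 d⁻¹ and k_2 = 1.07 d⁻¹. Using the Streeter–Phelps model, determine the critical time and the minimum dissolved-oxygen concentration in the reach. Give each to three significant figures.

t_c ≈ 0.836 d; minimum DO ≈ 5.68 mg/L

Mixed DO = (16.6×7.05 + 2.19×0.258)/(16.6+2.19) = 117.6/18.79 = 6.258 mg/L.
Mixed L₀ = (16.6×1.32 + 2.19×120)/(18.79) = 284.7/18.79 = 15.15 mg/L.
Initial deficit D₀ = C_s − DO₀ = 9.04 − 6.258 = 2.782 mg/L.
t_c = (1/0.7640) ln[(1.07/0.306)(1 − 2.782×0.7640/(0.306×15.15))] = 1.309 × ln(1.894) = 0.8360 d.
D_c = (0.306/1.07) × 15.15 × e^(−0.306×0.8360) = 0.2860 × 15.15 × 0.7743 = 3.355 mg/L.
Minimum DO = 9.04 − 3.355 = 5.685 mg/L.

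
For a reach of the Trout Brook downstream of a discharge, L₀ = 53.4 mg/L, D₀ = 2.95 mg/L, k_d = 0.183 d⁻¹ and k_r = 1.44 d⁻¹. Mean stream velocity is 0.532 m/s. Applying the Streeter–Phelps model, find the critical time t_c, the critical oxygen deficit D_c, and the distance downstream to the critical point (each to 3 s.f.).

t_c ≈ 1.26 d; D_c ≈ 5.39 mg/L; x_c ≈ 58.0 km

t_c = [1/(k_r−k_d)] ln[(k_r/k_d)(1 − D₀(k_r−k_d)/(k_d L₀))]
= [1/(1.44−0.183)] ln[(1.44/0.183)(1 − 2.95×1.257/(0.183×53.4))]
= (1/1.257) ln[7.869 × 0.6205] = 0.7955 × ln(4.883) = 0.7955 × 1.586 = 1.262 d.
L(t_c) = L₀ e^(−k_d t_c) = 53.4 × 0.7938 = 42.39 mg/L, and at the critical point k_r D_c = k_d L, so D_c = (0.183/1.44) × 42.39 = 5.387 mg/L.
x_c = v t_c = 0.532 m/s × 1.262 d × 86400 s/d = 57990 m ≈ 58.0 km.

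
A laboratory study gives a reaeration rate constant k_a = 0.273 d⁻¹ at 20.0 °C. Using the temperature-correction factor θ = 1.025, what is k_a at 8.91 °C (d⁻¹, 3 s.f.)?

k_a(T₂) = k_a(T₁) · θ^(T₂−T₁) = 0.273 × 1.025^(8.91−20.0)
= 0.273 × 1.025^-11.1 = 0.273 × 0.7605 = 0.2076 d⁻¹.

k_a ≈ 0.208 d⁻¹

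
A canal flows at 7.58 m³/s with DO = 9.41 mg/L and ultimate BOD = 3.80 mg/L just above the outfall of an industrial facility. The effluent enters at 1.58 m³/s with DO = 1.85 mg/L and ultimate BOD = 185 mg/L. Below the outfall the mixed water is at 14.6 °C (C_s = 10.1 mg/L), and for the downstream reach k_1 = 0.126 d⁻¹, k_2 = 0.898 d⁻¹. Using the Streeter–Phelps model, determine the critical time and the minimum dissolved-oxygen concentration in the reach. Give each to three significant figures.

Mixed DO = (7.58×9.41 + 1.58×1.85)/(7.58+1.58) = 74.25/9.160 = 8.106 mg/L.
Mixed L₀ = (7.58×3.80 + 1.58×185)/(9.160) = 321.1/9.160 = 35.06 mg/L.
Initial deficit D₀ = C_s − DO₀ = 10.1 − 8.106 = 1.994 mg/L.
t_c = (1/0.7720) ln[(0.898/0.126)(1 − 1.994×0.7720/(0.126×35.06))] = 1.295 × ln(4.643) = 1.989 d.
D_c = (0.126/0.898) × 35.06 × e^(−0.126×1.989) = 0.1403 × 35.06 × 0.7783 = 3.828 mg/L.
Minimum DO = 10.1 − 3.828 = 6.272 mg/L.

t_c ≈ 1.99 d; minimum DO ≈ 6.27 mg/L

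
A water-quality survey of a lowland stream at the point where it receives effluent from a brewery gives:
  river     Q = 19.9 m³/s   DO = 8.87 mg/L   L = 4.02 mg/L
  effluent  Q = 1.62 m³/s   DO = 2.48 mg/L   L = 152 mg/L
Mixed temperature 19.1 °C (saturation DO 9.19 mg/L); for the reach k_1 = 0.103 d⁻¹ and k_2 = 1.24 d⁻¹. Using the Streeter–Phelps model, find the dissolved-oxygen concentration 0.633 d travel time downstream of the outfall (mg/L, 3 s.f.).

Mixed DO = (19.9×8.87 + 1.62×2.48)/(19.9+1.62) = 180.5/21.52 = 8.389 mg/L.
Mixed L₀ = (19.9×4.02 + 1.62×152)/(21.52) = 326.2/21.52 = 15.16 mg/L.
Initial deficit D₀ = C_s − DO₀ = 9.19 − 8.389 = 0.8010 mg/L.
D(0.633) = [0.103×15.16/(1.24−0.103)](e^(−0.103×0.633) − e^(−1.24×0.633)) + 0.8010 e^(−1.24×0.633)
= 1.373 × (0.9369 − 0.4562) + 0.8010 × 0.4562 = 1.026 mg/L.
DO = 9.19 − 1.026 = 8.164 mg/L.

DO ≈ 8.16 mg/L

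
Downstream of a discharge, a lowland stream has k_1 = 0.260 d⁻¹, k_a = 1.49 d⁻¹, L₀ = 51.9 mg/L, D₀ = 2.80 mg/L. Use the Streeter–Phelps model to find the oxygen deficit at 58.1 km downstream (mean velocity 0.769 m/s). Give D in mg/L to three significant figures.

Travel time t = x/v = 58.1 km / (0.769 m/s) = 58100 m / 0.769 m/s = 75550 s = 0.8745 d.
k_1 L₀/(k_a−k_1) = 0.260×51.9/(1.49−0.260) = 13.49/1.230 = 10.97 mg/L.
e^(−k_1 t) = e^(−0.260×0.8745) = 0.7966; e^(−k_a t) = e^(−1.49×0.8745) = 0.2717.
D = 10.97 × (0.7966 − 0.2717) + 2.80 × 0.2717 = 5.759 + 0.7609 = 6.519 mg/L.

D ≈ 6.52 mg/L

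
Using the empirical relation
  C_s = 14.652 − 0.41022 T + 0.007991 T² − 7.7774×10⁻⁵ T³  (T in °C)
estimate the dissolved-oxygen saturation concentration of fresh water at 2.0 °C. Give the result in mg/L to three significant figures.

C_s = 14.652 − 0.41022×2.0 + 0.007991×2.0² − 7.7774×10⁻⁵×2.0³ = 13.86 mg/L.

C_s ≈ 13.9 mg/L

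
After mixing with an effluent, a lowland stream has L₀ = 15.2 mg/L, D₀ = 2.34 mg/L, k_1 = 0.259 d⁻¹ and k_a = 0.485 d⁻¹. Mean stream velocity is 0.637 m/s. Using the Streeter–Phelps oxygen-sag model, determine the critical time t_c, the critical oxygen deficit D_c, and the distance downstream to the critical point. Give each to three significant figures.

t_c = [1/(k_a−k_1)] ln[(k_a/k_1)(1 − D₀(k_a−k_1)/(k_1 L₀))]
= [1/(0.485−0.259)] ln[(0.485/0.259)(1 − 2.34×0.2260/(0.259×15.2))]
= (1/0.2260) ln[1.873 × 0.8657] = 4.425 × ln(1.621) = 4.425 × 0.4831 = 2.137 d.
L(t_c) = L₀ e^(−k_1 t_c) = 15.2 × 0.5749 = 8.738 mg/L, and at the critical point k_a D_c = k_1 L, so D_c = (0.259/0.485) × 8.738 = 4.666 mg/L.
x_c = v t_c = 0.637 m/s × 2.137 d × 86400 s/d = 117600 m ≈ 118 km.

t_c ≈ 2.14 d; D_c ≈ 4.67 mg/L; x_c ≈ 118 km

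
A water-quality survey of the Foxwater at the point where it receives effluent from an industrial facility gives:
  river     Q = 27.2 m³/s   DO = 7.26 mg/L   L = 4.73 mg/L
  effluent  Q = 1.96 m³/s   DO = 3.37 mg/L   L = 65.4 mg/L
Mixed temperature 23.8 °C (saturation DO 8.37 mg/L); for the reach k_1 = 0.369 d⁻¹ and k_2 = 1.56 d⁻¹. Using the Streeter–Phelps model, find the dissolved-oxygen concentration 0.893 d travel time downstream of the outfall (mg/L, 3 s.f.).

Mixed DO = (27.2×7.26 + 1.96×3.37)/(27.2+1.96) = 204.1/29.16 = 6.999 mg/L.
Mixed L₀ = (27.2×4.73 + 1.96×65.4)/(29.16) = 256.8/29.16 = 8.808 mg/L.
Initial deficit D₀ = C_s − DO₀ = 8.37 − 6.999 = 1.371 mg/L.
D(0.893) = [0.369×8.808/(1.56−0.369)](e^(−0.369×0.893) − e^(−1.56×0.893)) + 1.371 e^(−1.56×0.893)
= 2.729 × (0.7193 − 0.2483) + 1.371 × 0.2483 = 1.626 mg/L.
DO = 8.37 − 1.626 = 6.744 mg/L.

DO ≈ 6.74 mg/L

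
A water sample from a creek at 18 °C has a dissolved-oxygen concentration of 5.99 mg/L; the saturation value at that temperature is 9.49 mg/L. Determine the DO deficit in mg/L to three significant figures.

D ≈ 3.50 mg/L

D = C_s − C = 9.49 − 5.99 = 3.50 mg/L.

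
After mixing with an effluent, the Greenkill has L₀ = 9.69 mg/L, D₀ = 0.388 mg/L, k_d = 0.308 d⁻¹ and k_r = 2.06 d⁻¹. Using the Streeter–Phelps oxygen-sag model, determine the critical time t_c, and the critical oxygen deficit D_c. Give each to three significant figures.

t_c ≈ 0.937 d; D_c ≈ 1.09 mg/L

At the critical point dD/dt = 0, so k_d L₀ e^(−k_d t) = k_r D. Substituting D(t) from the Streeter–Phelps equation and solving for t gives
t_c = ln[(k_r/k_d)(1 − D₀(k_r−k_d)/(k_d L₀))] / (k_r−k_d).
Here k_r−k_d = 1.752 d⁻¹ and 1 − D₀(k_r−k_d)/(k_d L₀) = 1 − 0.388×1.752/(0.308×9.69) = 0.7722, so
t_c = ln(6.688 × 0.7722) / 1.752 = 1.642 / 1.752 = 0.9372 d.
L(t_c) = L₀ e^(−k_d t_c) = 9.69 × 0.7493 = 7.261 mg/L, and at the critical point k_r D_c = k_d L, so D_c = (0.308/2.06) × 7.261 = 1.086 mg/L.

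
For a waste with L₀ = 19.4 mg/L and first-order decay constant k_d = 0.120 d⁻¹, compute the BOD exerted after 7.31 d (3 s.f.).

y ≈ 11.3 mg/L

y_t = L₀(1 − e^(−k_d t)) = 19.4 × (1 − e^(−0.120×7.31))
= 19.4 × (1 − 0.4159) = 19.4 × 0.5841 = 11.33 mg/L.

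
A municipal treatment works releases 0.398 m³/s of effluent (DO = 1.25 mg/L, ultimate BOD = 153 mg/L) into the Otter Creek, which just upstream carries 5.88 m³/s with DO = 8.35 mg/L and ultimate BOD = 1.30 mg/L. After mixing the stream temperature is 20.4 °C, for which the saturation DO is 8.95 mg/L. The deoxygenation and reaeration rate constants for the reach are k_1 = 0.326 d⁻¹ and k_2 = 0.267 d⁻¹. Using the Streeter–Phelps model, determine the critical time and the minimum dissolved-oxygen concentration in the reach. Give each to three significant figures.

Mixed DO = (5.88×8.35 + 0.398×1.25)/(5.88+0.398) = 49.60/6.278 = 7.900 mg/L.
Mixed L₀ = (5.88×1.30 + 0.398×153)/(6.278) = 68.54/6.278 = 10.92 mg/L.
Initial deficit D₀ = C_s − DO₀ = 8.95 − 7.900 = 1.050 mg/L.
t_c = (1/-0.05900) ln[(0.267/0.326)(1 − 1.050×-0.05900/(0.326×10.92))] = -16.95 × ln(0.8333) = 3.091 d.
D_c = (0.326/0.267) × 10.92 × e^(−0.326×3.091) = 1.221 × 10.92 × 0.3650 = 4.866 mg/L.
Minimum DO = 8.95 − 4.866 = 4.084 mg/L.

t_c ≈ 3.09 d; minimum DO ≈ 4.08 mg/L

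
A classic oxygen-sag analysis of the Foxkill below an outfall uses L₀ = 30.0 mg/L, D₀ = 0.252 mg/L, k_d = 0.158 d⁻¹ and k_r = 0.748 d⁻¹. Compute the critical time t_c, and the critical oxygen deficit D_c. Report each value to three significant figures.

t_c ≈ 2.58 d; D_c ≈ 4.21 mg/L

At the critical point dD/dt = 0, so k_d L₀ e^(−k_d t) = k_r D. Substituting D(t) from the Streeter–Phelps equation and solving for t gives
t_c = ln[(k_r/k_d)(1 − D₀(k_r−k_d)/(k_d L₀))] / (k_r−k_d).
Here k_r−k_d = 0.5900 d⁻¹ and 1 − D₀(k_r−k_d)/(k_d L₀) = 1 − 0.252×0.5900/(0.158×30.0) = 0.9686, so
t_c = ln(4.734 × 0.9686) / 0.5900 = 1.523 / 0.5900 = 2.581 d.
D_c = (k_d/k_r) L₀ e^(−k_d t_c) = (0.158/0.748) × 30.0 × e^(−0.158×2.581) = 0.2112 × 30.0 × 0.6651 = 4.215 mg/L.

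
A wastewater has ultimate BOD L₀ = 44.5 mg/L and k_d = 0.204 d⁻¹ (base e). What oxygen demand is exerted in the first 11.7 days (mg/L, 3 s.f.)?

y ≈ 40.4 mg/L

y_t = L₀(1 − e^(−k_d t)) = 44.5 × (1 − e^(−0.204×11.7))
= 44.5 × (1 − 0.09192) = 44.5 × 0.9081 = 40.41 mg/L.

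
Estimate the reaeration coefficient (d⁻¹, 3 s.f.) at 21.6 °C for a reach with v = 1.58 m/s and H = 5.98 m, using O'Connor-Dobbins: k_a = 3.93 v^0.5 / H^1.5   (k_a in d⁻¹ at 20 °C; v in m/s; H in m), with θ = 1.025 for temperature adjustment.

k_a(20) = 3.93 × 1.58^0.5 / 5.98^1.5 = 3.93 × 1.257 / 14.62 = 0.3378 d⁻¹.
k_a(21.6) = 0.3378 × 1.025^(21.6−20) = 0.3378 × 1.040 = 0.3514 d⁻¹.

k_a ≈ 0.351 d⁻¹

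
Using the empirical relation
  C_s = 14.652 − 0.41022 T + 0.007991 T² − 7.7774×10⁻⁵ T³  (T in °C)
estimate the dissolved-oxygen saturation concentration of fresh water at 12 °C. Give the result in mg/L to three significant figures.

C_s = 14.652 − 0.41022×12 + 0.007991×12² − 7.7774×10⁻⁵×12³ = 10.75 mg/L.

C_s ≈ 10.7 mg/L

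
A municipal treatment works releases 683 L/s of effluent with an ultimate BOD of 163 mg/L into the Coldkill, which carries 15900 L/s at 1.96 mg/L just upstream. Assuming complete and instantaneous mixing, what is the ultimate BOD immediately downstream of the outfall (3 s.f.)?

8.59 mg/L

Flow-weighted mixing: C = (Q_r C_r + Q_w C_w)/(Q_r + Q_w)
= (15900×1.96 + 683×163)/(15900 + 683) = 142500/16580 = 8.593 mg/L.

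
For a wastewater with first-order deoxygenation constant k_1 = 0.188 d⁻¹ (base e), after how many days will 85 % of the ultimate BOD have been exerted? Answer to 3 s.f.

y/L₀ = 1 − e^(−k_1 t) = 0.85 ⇒ e^(−k_1 t) = 0.150
t = −ln(0.150) / 0.188 = 1.897 / 0.188 = 10.09 d.

t ≈ 10.1 d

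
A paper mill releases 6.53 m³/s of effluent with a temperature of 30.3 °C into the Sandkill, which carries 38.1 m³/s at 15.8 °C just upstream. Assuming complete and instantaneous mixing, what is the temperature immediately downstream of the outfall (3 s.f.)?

Flow-weighted mixing: C = (Q_r C_r + Q_w C_w)/(Q_r + Q_w)
= (38.1×15.8 + 6.53×30.3)/(38.1 + 6.53) = 799.8/44.63 = 17.92 °C.

17.9 °C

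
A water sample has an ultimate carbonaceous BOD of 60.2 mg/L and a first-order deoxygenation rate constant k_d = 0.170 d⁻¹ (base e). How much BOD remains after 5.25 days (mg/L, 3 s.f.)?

L_t = L₀ e^(−k_d t) = 60.2 × e^(−0.170×5.25) = 60.2 × 0.4096 = 24.66 mg/L.

L ≈ 24.7 mg/L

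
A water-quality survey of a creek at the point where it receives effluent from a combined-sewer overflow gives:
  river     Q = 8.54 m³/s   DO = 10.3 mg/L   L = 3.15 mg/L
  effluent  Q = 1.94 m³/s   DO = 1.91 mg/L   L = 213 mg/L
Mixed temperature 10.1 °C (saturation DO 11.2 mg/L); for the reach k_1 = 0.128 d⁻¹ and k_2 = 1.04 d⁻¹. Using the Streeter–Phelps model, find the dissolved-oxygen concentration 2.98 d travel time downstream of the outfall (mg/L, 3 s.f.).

DO ≈ 7.33 mg/L

Mixed DO = (8.54×10.3 + 1.94×1.91)/(8.54+1.94) = 91.67/10.48 = 8.747 mg/L.
Mixed L₀ = (8.54×3.15 + 1.94×213)/(10.48) = 440.1/10.48 = 42.00 mg/L.
Initial deficit D₀ = C_s − DO₀ = 11.2 − 8.747 = 2.453 mg/L.
D(2.98) = [0.128×42.00/(1.04−0.128)](e^(−0.128×2.98) − e^(−1.04×2.98)) + 2.453 e^(−1.04×2.98)
= 5.894 × (0.6829 − 0.04509) + 2.453 × 0.04509 = 3.870 mg/L.
DO = 11.2 − 3.870 = 7.330 mg/L.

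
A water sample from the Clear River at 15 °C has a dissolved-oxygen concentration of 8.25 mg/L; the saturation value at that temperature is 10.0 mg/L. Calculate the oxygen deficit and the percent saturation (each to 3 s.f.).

D ≈ 1.75 mg/L; 82.5 % saturation

D = C_s − C = 10.0 − 8.25 = 1.75 mg/L.
% saturation = 8.25/10.0 × 100 = 82.5 %.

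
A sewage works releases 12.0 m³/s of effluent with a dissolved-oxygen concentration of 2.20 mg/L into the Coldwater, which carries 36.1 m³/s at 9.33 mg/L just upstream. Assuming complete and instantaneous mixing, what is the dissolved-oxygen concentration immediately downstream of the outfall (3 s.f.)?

Flow-weighted mixing: C = (Q_r C_r + Q_w C_w)/(Q_r + Q_w)
= (36.1×9.33 + 12.0×2.20)/(36.1 + 12.0) = 363.2/48.10 = 7.551 mg/L.

7.55 mg/L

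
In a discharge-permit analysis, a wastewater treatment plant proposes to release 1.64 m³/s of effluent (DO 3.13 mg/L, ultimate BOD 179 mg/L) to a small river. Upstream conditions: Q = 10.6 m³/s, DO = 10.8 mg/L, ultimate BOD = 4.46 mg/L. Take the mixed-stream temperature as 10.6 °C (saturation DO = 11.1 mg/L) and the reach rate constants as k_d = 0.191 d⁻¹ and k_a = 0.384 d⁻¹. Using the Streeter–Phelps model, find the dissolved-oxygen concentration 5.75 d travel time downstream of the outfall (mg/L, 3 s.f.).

DO ≈ 4.79 mg/L

Mixed DO = (10.6×10.8 + 1.64×3.13)/(10.6+1.64) = 119.6/12.24 = 9.772 mg/L.
Mixed L₀ = (10.6×4.46 + 1.64×179)/(12.24) = 340.8/12.24 = 27.85 mg/L.
Initial deficit D₀ = C_s − DO₀ = 11.1 − 9.772 = 1.328 mg/L.
D(5.75) = [0.191×27.85/(0.384−0.191)](e^(−0.191×5.75) − e^(−0.384×5.75)) + 1.328 e^(−0.384×5.75)
= 27.56 × (0.3335 − 0.1099) + 1.328 × 0.1099 = 6.306 mg/L.
DO = 11.1 − 6.306 = 4.794 mg/L.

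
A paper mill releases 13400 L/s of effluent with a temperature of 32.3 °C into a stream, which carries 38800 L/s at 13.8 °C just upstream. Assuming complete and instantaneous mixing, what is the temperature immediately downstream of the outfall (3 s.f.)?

18.5 °C

Flow-weighted mixing: C = (Q_r C_r + Q_w C_w)/(Q_r + Q_w)
= (38800×13.8 + 13400×32.3)/(38800 + 13400) = 968300/52200 = 18.55 °C.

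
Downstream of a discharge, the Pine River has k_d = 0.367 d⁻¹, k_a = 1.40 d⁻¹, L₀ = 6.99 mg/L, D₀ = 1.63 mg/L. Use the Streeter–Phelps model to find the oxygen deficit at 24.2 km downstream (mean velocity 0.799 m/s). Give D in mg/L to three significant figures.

D ≈ 1.66 mg/L

Travel time t = x/v = 24.2 km / (0.799 m/s) = 24200 m / 0.799 m/s = 30290 s = 0.3506 d.
k_d L₀/(k_a−k_d) = 0.367×6.99/(1.40−0.367) = 2.565/1.033 = 2.483 mg/L.
e^(−k_d t) = e^(−0.367×0.3506) = 0.8793; e^(−k_a t) = e^(−1.40×0.3506) = 0.6122.
D = 2.483 × (0.8793 − 0.6122) + 1.63 × 0.6122 = 0.6634 + 0.9978 = 1.661 mg/L.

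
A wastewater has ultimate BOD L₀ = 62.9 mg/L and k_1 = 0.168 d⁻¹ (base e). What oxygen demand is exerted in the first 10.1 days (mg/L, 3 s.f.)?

y ≈ 51.4 mg/L

y_t = L₀(1 − e^(−k_1 t)) = 62.9 × (1 − e^(−0.168×10.1))
= 62.9 × (1 − 0.1833) = 62.9 × 0.8167 = 51.37 mg/L.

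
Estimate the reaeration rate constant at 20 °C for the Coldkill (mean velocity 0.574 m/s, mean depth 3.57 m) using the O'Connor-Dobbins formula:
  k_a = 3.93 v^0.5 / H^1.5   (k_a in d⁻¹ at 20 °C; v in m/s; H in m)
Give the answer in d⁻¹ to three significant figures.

k_a = 3.93 × 0.574^0.5 / 3.57^1.5 = 3.93 × 0.7576 / 6.745 = 0.4414 d⁻¹.

k_a ≈ 0.441 d⁻¹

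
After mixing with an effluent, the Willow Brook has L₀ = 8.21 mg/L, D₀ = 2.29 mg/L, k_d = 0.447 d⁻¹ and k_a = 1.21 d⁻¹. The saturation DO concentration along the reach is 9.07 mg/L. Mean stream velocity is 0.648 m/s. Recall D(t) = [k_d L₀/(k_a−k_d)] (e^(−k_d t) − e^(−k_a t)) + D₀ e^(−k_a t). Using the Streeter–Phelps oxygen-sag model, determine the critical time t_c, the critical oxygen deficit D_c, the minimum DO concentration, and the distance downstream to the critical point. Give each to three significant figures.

t_c ≈ 0.458 d; D_c ≈ 2.47 mg/L; min DO ≈ 6.60 mg/L; x_c ≈ 25.6 km

At the critical point dD/dt = 0, so k_d L₀ e^(−k_d t) = k_a D. Substituting D(t) from the Streeter–Phelps equation and solving for t gives
t_c = ln[(k_a/k_d)(1 − D₀(k_a−k_d)/(k_d L₀))] / (k_a−k_d).
Here k_a−k_d = 0.7630 d⁻¹ and 1 − D₀(k_a−k_d)/(k_d L₀) = 1 − 2.29×0.7630/(0.447×8.21) = 0.5239, so
t_c = ln(2.707 × 0.5239) / 0.7630 = 0.3493 / 0.7630 = 0.4578 d.
D_c = (k_d/k_a) L₀ e^(−k_d t_c) = (0.447/1.21) × 8.21 × e^(−0.447×0.4578) = 0.3694 × 8.21 × 0.8149 = 2.472 mg/L.
Minimum DO = C_s − D_c = 9.07 − 2.472 = 6.598 mg/L.
x_c = v t_c = 0.648 m/s × 0.4578 d × 86400 s/d = 25630 m ≈ 25.6 km.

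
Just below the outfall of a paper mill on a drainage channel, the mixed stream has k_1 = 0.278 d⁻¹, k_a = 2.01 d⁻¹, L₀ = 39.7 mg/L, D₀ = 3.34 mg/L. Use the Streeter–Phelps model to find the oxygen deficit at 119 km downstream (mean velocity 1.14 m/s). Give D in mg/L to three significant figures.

D ≈ 4.29 mg/L

Travel time t = x/v = 119 km / (1.14 m/s) = 119000 m / 1.14 m/s = 104400 s = 1.208 d.
k_1 L₀/(k_a−k_1) = 0.278×39.7/(2.01−0.278) = 11.04/1.732 = 6.372 mg/L.
e^(−k_1 t) = e^(−0.278×1.208) = 0.7147; e^(−k_a t) = e^(−2.01×1.208) = 0.08818.
D = 6.372 × (0.7147 − 0.08818) + 3.34 × 0.08818 = 3.992 + 0.2945 = 4.287 mg/L.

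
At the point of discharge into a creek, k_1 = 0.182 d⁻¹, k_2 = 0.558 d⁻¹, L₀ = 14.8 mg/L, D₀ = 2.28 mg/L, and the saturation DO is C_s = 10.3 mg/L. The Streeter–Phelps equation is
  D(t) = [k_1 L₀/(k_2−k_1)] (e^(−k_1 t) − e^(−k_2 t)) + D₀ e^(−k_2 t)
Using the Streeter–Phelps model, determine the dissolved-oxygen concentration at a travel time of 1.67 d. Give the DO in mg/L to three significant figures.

k_1 L₀/(k_2−k_1) = 0.182×14.8/(0.558−0.182) = 2.694/0.3760 = 7.164 mg/L.
e^(−k_1 t) = e^(−0.182×1.670) = 0.7379; e^(−k_2 t) = e^(−0.558×1.670) = 0.3938.
D = 7.164 × (0.7379 − 0.3938) + 2.28 × 0.3938 = 2.465 + 0.8979 = 3.363 mg/L.
DO = C_s − D = 10.3 − 3.363 = 6.937 mg/L.

DO ≈ 6.94 mg/L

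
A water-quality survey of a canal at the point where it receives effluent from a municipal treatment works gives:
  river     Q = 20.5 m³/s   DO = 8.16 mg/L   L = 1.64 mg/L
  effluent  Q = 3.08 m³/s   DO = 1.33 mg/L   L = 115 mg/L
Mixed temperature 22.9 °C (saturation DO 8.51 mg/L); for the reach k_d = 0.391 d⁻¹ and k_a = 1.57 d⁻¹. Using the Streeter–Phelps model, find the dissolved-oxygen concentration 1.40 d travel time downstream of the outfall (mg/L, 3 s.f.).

Mixed DO = (20.5×8.16 + 3.08×1.33)/(20.5+3.08) = 171.4/23.58 = 7.268 mg/L.
Mixed L₀ = (20.5×1.64 + 3.08×115)/(23.58) = 387.8/23.58 = 16.45 mg/L.
Initial deficit D₀ = C_s − DO₀ = 8.51 − 7.268 = 1.242 mg/L.
D(1.40) = [0.391×16.45/(1.57−0.391)](e^(−0.391×1.40) − e^(−1.57×1.40)) + 1.242 e^(−1.57×1.40)
= 5.454 × (0.5785 − 0.1110) + 1.242 × 0.1110 = 2.687 mg/L.
DO = 8.51 − 2.687 = 5.823 mg/L.

DO ≈ 5.82 mg/L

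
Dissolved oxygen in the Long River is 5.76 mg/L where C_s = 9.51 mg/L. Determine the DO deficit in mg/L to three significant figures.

D ≈ 3.75 mg/L

D = C_s − C = 9.51 − 5.76 = 3.75 mg/L.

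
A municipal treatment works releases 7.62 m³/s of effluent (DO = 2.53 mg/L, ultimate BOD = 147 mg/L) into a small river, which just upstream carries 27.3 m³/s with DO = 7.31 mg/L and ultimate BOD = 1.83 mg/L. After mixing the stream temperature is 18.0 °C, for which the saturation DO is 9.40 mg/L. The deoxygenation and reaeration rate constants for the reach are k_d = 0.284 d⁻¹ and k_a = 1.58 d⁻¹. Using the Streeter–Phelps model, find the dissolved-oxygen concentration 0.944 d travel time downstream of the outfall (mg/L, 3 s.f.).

DO ≈ 4.73 mg/L

Mixed DO = (27.3×7.31 + 7.62×2.53)/(27.3+7.62) = 218.8/34.92 = 6.267 mg/L.
Mixed L₀ = (27.3×1.83 + 7.62×147)/(34.92) = 1170/34.92 = 33.51 mg/L.
Initial deficit D₀ = C_s − DO₀ = 9.40 − 6.267 = 3.133 mg/L.
D(0.944) = [0.284×33.51/(1.58−0.284)](e^(−0.284×0.944) − e^(−1.58×0.944)) + 3.133 e^(−1.58×0.944)
= 7.343 × (0.7648 − 0.2250) + 3.133 × 0.2250 = 4.669 mg/L.
DO = 9.40 − 4.669 = 4.731 mg/L.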